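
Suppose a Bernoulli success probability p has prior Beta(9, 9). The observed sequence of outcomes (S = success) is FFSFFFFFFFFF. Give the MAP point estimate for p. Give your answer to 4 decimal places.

Prior: Beta(9, 9).
Data: 1 success in 12 trials (from the sequence). The binomial likelihood contributes p(1−p)^11, so the posterior is Beta(9+1, 9+11) = Beta(10, 20).
For Beta(a, b) with a, b > 1 the mode is (a−1)/(a+b−2) = 9/28 ≈ 0.3214.

p̂_MAP = 0.3214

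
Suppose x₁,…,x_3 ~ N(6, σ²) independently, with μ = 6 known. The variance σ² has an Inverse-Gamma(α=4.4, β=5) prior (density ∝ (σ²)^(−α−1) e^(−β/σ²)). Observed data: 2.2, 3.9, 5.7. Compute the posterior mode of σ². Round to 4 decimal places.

σ̂²_MAP = 2.0971

Sum of squared deviations about the known mean: SS = (2.2−6)² + (3.9−6)² + (5.7−6)² = 18.94.
The Normal likelihood contributes (σ²)^(−n/2) exp(−SS/(2σ²)), so the posterior is Inverse-Gamma(α + n/2, β + SS/2) = Inverse-Gamma(5.9, 14.47).
The mode of Inverse-Gamma(a, b) is b/(a+1) = 14.47/6.9 ≈ 2.0971.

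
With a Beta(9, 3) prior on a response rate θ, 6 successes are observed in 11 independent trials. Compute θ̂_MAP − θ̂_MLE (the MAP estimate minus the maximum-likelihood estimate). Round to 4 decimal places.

MAP − MLE = 0.1212

Posterior is Beta(15, 8); MAP = (15−1)/(23−2) = 14/21 ≈ 0.66667.
MLE ignores the prior: θ̂_MLE = k/n = 6/11 ≈ 0.54545.
Difference = 14/21 − 6/11 = 4/33 ≈ 0.1212.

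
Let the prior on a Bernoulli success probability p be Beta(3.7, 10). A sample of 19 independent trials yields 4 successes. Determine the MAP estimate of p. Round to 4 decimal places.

p̂_MAP = 0.2182

Prior: Beta(3.7, 10).
Data: 4 successes in 19 trials. The binomial likelihood contributes p^4(1−p)^15, so the posterior is Beta(3.7+4, 10+15) = Beta(7.7, 25).
For Beta(a, b) with a, b > 1 the mode is (a−1)/(a+b−2) = 6.7/30.7 ≈ 0.2182.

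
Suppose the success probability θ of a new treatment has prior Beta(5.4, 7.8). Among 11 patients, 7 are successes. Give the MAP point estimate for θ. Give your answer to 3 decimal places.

θ̂_MAP = 0.514

Prior: Beta(5.4, 7.8).
Data: 7 successes in 11 trials. The binomial likelihood contributes θ^7(1−θ)^4, so the posterior is Beta(5.4+7, 7.8+4) = Beta(12.4, 11.8).
For Beta(a, b) with a, b > 1 the mode is (a−1)/(a+b−2) = 11.4/22.2 ≈ 0.514.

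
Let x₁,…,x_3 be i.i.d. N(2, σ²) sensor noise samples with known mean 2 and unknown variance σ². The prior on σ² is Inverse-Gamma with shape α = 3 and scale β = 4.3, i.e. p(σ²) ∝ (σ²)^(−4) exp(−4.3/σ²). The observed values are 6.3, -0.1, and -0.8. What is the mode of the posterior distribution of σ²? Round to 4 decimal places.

σ̂²_MAP = 3.5764

Sum of squared deviations about the known mean: SS = (6.3−2)² + (-0.1−2)² + (-0.8−2)² = 30.74.
The Normal likelihood contributes (σ²)^(−n/2) exp(−SS/(2σ²)), so the posterior is Inverse-Gamma(α + n/2, β + SS/2) = Inverse-Gamma(4.5, 19.67).
The mode of Inverse-Gamma(a, b) is b/(a+1) = 19.67/5.5 ≈ 3.5764.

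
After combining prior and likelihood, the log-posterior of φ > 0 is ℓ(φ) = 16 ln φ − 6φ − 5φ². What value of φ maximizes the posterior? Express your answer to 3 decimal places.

φ̂_MAP = 1.000

ℓ'(φ) = 16/φ − 6 − 10φ. Setting this to zero and multiplying by φ: 10φ² + 6φ − 16 = 0.
φ = (−6 + √(6² + 4·10·16)) / (2·10) = (−6 + √676) / 20 = (−6 + 26)/20 = 1.
ℓ''(φ) = −16/φ² − 10 < 0, confirming a maximum.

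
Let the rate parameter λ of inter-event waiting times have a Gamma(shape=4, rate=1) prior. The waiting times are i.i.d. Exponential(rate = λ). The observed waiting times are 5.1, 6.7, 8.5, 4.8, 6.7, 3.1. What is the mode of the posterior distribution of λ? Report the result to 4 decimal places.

The Exponential(rate=λ) likelihood is ∝ λ^n e^(−λΣtᵢ). Here n = 6 and Σtᵢ = 5.1 + 6.7 + 8.5 + 4.8 + 6.7 + 3.1 = 34.9.
Posterior ∝ λ^3e^(−1λ) · λ^6e^(−34.9λ) = λ^9e^(−35.9λ), i.e. Gamma(10, 35.9).
Mode = (a−1)/b = 9/35.9 ≈ 0.2507.

λ̂_MAP = 0.2507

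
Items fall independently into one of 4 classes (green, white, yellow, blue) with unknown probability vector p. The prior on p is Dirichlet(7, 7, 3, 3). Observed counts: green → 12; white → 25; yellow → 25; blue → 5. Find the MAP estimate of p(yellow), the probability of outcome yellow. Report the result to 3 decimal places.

The posterior is Dirichlet(αᵢ + nᵢ) = Dirichlet(19, 32, 28, 8).
For a Dirichlet(a₁,…,a_K) with all aᵢ > 1, the mode has j-th component (aⱼ − 1)/(Σaᵢ − K).
Here Σaᵢ = 87 and K = 4, so p(yellow) = (28 − 1)/(87 − 4) = 27/83 ≈ 0.325.

MAP estimate of p(yellow) = 0.325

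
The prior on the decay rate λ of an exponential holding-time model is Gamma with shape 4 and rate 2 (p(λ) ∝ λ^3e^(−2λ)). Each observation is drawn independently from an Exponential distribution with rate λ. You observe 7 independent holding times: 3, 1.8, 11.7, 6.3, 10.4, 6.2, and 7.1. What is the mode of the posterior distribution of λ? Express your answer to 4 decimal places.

The Exponential(rate=λ) likelihood is ∝ λ^n e^(−λΣtᵢ). Here n = 7 and Σtᵢ = 3 + 1.8 + 11.7 + 6.3 + 10.4 + 6.2 + 7.1 = 46.5.
Posterior ∝ λ^3e^(−2λ) · λ^7e^(−46.5λ) = λ^10e^(−48.5λ), i.e. Gamma(11, 48.5).
Mode = (a−1)/b = 10/48.5 ≈ 0.2062.

λ̂_MAP = 0.2062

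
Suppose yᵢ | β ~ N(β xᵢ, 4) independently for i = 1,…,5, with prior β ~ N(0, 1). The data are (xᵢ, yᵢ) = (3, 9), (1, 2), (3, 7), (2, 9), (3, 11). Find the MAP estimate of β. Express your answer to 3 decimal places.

log p(β | y) = −Σ(yᵢ − βxᵢ)²/(2·4) − β²/(2·1) + const.
Setting the derivative to zero: Σxᵢ(yᵢ − βxᵢ)/4 − β/1 = 0, so β = Σxᵢyᵢ / (Σxᵢ² + σ²/τ²).
Σxᵢyᵢ = 3·9 + 1·2 + 3·7 + 2·9 + 3·11 = 101; Σxᵢ² = 32; σ²/τ² = 4.
β̂_MAP = 101 / (32 + 4) = 101/36 ≈ 2.806.

β̂_MAP = 2.806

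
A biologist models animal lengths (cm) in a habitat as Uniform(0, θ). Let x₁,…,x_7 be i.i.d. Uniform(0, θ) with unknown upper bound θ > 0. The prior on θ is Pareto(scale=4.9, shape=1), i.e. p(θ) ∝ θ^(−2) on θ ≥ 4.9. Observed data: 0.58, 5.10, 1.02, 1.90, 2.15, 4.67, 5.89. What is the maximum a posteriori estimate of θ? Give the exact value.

θ̂_MAP = 5.89

The Uniform(0, θ) likelihood is θ^(−n) for θ ≥ max(xᵢ), zero otherwise. Here max(xᵢ) = 5.89.
Posterior ∝ θ^(−2) · θ^(−7) = θ^(−9) on θ ≥ max(4.9, 5.89) = 5.89.
This density is strictly decreasing in θ, so the posterior mode lies at the lower boundary of the support.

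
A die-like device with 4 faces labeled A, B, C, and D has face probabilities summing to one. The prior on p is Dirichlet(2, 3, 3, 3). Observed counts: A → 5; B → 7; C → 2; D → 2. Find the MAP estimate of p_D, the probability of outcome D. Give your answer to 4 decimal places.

The posterior is Dirichlet(αᵢ + nᵢ) = Dirichlet(7, 10, 5, 5).
For a Dirichlet(a₁,…,a_K) with all aᵢ > 1, the mode has j-th component (aⱼ − 1)/(Σaᵢ − K).
Here Σaᵢ = 27 and K = 4, so p_D = (5 − 1)/(27 − 4) = 4/23 ≈ 0.1739.

MAP estimate of p_D = 0.1739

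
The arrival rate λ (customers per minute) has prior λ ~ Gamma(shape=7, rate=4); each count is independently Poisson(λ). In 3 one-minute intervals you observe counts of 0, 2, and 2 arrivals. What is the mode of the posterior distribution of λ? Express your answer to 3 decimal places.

λ̂_MAP = 1.429

Σxᵢ = 0+2+2 = 4, with n = 3.
Posterior ∝ λ^6e^(−4λ) · λ^4e^(−3λ) = λ^10e^(−7λ), i.e. Gamma(shape=11, rate=7).
The mode of a Gamma(a, b) with a ≥ 1 (shape–rate) is (a−1)/b = 10/7 ≈ 1.429.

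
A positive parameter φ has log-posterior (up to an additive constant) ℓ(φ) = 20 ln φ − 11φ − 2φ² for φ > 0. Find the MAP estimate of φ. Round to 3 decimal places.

ℓ'(φ) = 20/φ − 11 − 4φ. Setting this to zero and multiplying by φ: 4φ² + 11φ − 20 = 0.
φ = (−11 + √(11² + 4·4·20)) / (2·4) = (−11 + √441) / 8 = (−11 + 21)/8 = 5/4.
ℓ''(φ) = −20/φ² − 4 < 0, confirming a maximum.

φ̂_MAP = 1.250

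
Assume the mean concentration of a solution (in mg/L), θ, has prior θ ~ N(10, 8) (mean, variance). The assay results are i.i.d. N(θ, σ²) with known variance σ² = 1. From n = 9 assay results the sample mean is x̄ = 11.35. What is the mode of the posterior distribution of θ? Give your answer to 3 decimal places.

n = 9, x̄ = 11.35.
For a Normal prior and Normal likelihood with known variance, the posterior is Normal; its mode equals its mean, the precision-weighted average.
Prior precision 1/σ₀² = 1/8 = 0.125; data precision n/σ² = 9/1 = 9.
θ̂ = (0.125·10 + 9·11.35) / (0.125 + 9) = 103.4/9.125 = 4136/365 ≈ 11.332.

θ̂_MAP = 11.332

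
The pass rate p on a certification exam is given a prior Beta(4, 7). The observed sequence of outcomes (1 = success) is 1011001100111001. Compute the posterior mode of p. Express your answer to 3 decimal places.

p̂_MAP = 0.480

Prior: Beta(4, 7).
Data: 9 successes in 16 trials (from the sequence). The binomial likelihood contributes p^9(1−p)^7, so the posterior is Beta(4+9, 7+7) = Beta(13, 14).
For Beta(a, b) with a, b > 1 the mode is (a−1)/(a+b−2) = 12/25 ≈ 0.480.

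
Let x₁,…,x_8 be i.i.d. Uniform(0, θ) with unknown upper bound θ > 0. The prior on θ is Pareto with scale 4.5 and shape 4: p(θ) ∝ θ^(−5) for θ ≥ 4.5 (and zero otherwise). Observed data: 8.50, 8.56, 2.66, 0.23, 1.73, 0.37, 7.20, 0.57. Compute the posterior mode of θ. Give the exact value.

θ̂_MAP = 8.56

The Uniform(0, θ) likelihood is θ^(−n) for θ ≥ max(xᵢ), zero otherwise. Here max(xᵢ) = 8.56.
Posterior ∝ θ^(−5) · θ^(−8) = θ^(−13) on θ ≥ max(4.5, 8.56) = 8.56.
This density is strictly decreasing in θ, so the posterior mode lies at the lower boundary of the support.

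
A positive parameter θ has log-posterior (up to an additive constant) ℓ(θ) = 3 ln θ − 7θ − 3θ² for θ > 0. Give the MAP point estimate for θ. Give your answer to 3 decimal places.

ℓ'(θ) = 3/θ − 7 − 6θ. Setting this to zero and multiplying by θ: 6θ² + 7θ − 3 = 0.
θ = (−7 + √(7² + 4·6·3)) / (2·6) = (−7 + √121) / 12 = (−7 + 11)/12 = 1/3.
ℓ''(θ) = −3/θ² − 6 < 0, confirming a maximum.

θ̂_MAP = 0.333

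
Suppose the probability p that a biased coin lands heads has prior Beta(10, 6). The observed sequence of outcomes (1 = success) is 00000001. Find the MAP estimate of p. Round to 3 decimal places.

p̂_MAP = 0.455

Prior: Beta(10, 6).
Data: 1 success in 8 trials (from the sequence). The binomial likelihood contributes p(1−p)^7, so the posterior is Beta(10+1, 6+7) = Beta(11, 13).
For Beta(a, b) with a, b > 1 the mode is (a−1)/(a+b−2) = 10/22 ≈ 0.455.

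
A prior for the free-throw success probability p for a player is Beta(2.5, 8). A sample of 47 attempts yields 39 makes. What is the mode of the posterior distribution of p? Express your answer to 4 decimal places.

Prior: Beta(2.5, 8).
Data: 39 successes in 47 trials. The binomial likelihood contributes p^39(1−p)^8, so the posterior is Beta(2.5+39, 8+8) = Beta(41.5, 16).
For Beta(a, b) with a, b > 1 the mode is (a−1)/(a+b−2) = 40.5/55.5 ≈ 0.7297.

p̂_MAP = 0.7297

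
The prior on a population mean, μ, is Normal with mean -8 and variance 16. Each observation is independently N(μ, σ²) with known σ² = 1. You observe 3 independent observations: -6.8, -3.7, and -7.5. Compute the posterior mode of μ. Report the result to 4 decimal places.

n = 3; x̄ = ((-6.8) + (-3.7) + (-7.5))/3 = -18/3 = -6.
For a Normal prior and Normal likelihood with known variance, the posterior is Normal; its mode equals its mean, the precision-weighted average.
Prior precision 1/σ₀² = 1/16 = 0.0625; data precision n/σ² = 3/1 = 3.
μ̂ = (0.0625·(-8) + 3·(-6)) / (0.0625 + 3) = (-18.5)/3.0625 = -296/49 ≈ -6.0408.

μ̂_MAP = -6.0408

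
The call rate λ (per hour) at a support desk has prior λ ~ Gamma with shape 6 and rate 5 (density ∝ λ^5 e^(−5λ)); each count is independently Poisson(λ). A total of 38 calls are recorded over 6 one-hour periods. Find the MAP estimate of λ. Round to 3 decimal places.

Σxᵢ = 38, n = 6.
Posterior ∝ λ^5e^(−5λ) · λ^38e^(−6λ) = λ^43e^(−11λ), i.e. Gamma(shape=44, rate=11).
The mode of a Gamma(a, b) with a ≥ 1 (shape–rate) is (a−1)/b = 43/11 ≈ 3.909.

λ̂_MAP = 3.909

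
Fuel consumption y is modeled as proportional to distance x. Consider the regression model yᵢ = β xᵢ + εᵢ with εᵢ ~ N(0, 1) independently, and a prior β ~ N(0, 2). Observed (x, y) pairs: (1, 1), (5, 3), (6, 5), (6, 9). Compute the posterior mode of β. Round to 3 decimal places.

β̂_MAP = 1.015

log p(β | y) = −Σ(yᵢ − βxᵢ)²/(2·1) − β²/(2·2) + const.
Setting the derivative to zero: Σxᵢ(yᵢ − βxᵢ)/1 − β/2 = 0, so β = Σxᵢyᵢ / (Σxᵢ² + σ²/τ²).
Σxᵢyᵢ = 1·1 + 5·3 + 6·5 + 6·9 = 100; Σxᵢ² = 98; σ²/τ² = 0.5.
β̂_MAP = 100 / (98 + 0.5) = 100/98.5 ≈ 1.015.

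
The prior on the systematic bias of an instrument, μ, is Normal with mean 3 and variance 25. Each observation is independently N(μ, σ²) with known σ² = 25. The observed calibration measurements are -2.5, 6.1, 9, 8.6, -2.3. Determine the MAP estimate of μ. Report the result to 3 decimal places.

n = 5; x̄ = ((-2.5) + 6.1 + 9 + 8.6 + (-2.3))/5 = 18.9/5 = 3.78.
For a Normal prior and Normal likelihood with known variance, the posterior is Normal; its mode equals its mean, the precision-weighted average.
Prior precision 1/σ₀² = 1/25 = 0.04; data precision n/σ² = 5/25 = 0.2.
μ̂ = (0.04·3 + 0.2·3.78) / (0.04 + 0.2) = 0.876/0.24 = 3.650.

μ̂_MAP = 3.650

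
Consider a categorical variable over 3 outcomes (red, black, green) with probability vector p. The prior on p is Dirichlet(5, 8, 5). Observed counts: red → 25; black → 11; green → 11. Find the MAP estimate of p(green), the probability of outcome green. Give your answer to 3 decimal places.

The posterior is Dirichlet(αᵢ + nᵢ) = Dirichlet(30, 19, 16).
For a Dirichlet(a₁,…,a_K) with all aᵢ > 1, the mode has j-th component (aⱼ − 1)/(Σaᵢ − K).
Here Σaᵢ = 65 and K = 3, so p(green) = (16 − 1)/(65 − 3) = 15/62 ≈ 0.242.

MAP estimate of p(green) = 0.242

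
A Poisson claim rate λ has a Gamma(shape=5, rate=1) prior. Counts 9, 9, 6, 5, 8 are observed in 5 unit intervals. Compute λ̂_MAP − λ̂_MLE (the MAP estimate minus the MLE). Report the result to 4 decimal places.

Σxᵢ = 37. Posterior is Gamma(42, 6); MAP = (42−1)/6 = 41/6 ≈ 6.83333.
MLE = x̄ = 37/5 ≈ 7.40000.
Difference = 41/6 − 37/5 = -17/30 ≈ -0.5667.

MAP − MLE = -0.5667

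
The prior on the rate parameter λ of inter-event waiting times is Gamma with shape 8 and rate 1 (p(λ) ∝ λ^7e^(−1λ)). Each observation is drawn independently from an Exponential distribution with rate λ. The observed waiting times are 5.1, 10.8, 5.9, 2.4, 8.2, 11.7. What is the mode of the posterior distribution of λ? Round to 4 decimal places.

λ̂_MAP = 0.2882

The Exponential(rate=λ) likelihood is ∝ λ^n e^(−λΣtᵢ). Here n = 6 and Σtᵢ = 5.1 + 10.8 + 5.9 + 2.4 + 8.2 + 11.7 = 44.1.
Posterior ∝ λ^7e^(−1λ) · λ^6e^(−44.1λ) = λ^13e^(−45.1λ), i.e. Gamma(14, 45.1).
Mode = (a−1)/b = 13/45.1 ≈ 0.2882.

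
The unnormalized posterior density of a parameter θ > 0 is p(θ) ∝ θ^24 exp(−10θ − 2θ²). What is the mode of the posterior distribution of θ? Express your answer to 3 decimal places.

θ̂_MAP = 1.500

ℓ'(θ) = 24/θ − 10 − 4θ. Setting this to zero and multiplying by θ: 4θ² + 10θ − 24 = 0.
θ = (−10 + √(10² + 4·4·24)) / (2·4) = (−10 + √484) / 8 = (−10 + 22)/8 = 3/2.
ℓ''(θ) = −24/θ² − 4 < 0, confirming a maximum.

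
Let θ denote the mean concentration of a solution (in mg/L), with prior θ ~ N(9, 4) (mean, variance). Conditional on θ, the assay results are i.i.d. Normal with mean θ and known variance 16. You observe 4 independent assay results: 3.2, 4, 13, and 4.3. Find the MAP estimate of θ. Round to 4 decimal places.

θ̂_MAP = 7.5625

n = 4; x̄ = (3.2 + 4 + 13 + 4.3)/4 = 24.5/4 = 6.125.
For a Normal prior and Normal likelihood with known variance, the posterior is Normal; its mode equals its mean, the precision-weighted average.
Prior precision 1/σ₀² = 1/4 = 0.25; data precision n/σ² = 4/16 = 0.25.
θ̂ = (0.25·9 + 0.25·6.125) / (0.25 + 0.25) = 3.78125/0.5 = 7.5625.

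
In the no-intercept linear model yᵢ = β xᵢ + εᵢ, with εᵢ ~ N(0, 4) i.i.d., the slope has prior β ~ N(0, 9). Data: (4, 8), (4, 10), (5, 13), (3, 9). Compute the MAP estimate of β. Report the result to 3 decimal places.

log p(β | y) = −Σ(yᵢ − βxᵢ)²/(2·4) − β²/(2·9) + const.
Setting the derivative to zero: Σxᵢ(yᵢ − βxᵢ)/4 − β/9 = 0, so β = Σxᵢyᵢ / (Σxᵢ² + σ²/τ²).
Σxᵢyᵢ = 4·8 + 4·10 + 5·13 + 3·9 = 164; Σxᵢ² = 66; σ²/τ² = 4/9.
β̂_MAP = 164 / (66 + 4/9) = 164/(598/9) = 738/299 ≈ 2.468.

β̂_MAP = 2.468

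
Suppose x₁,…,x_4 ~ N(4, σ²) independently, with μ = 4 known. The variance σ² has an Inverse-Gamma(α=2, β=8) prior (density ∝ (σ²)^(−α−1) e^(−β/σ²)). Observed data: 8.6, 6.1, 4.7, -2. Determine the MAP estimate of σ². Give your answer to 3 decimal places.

σ̂²_MAP = 7.806

Sum of squared deviations about the known mean: SS = (8.6−4)² + (6.1−4)² + (4.7−4)² + (-2−4)² = 62.06.
The Normal likelihood contributes (σ²)^(−n/2) exp(−SS/(2σ²)), so the posterior is Inverse-Gamma(α + n/2, β + SS/2) = Inverse-Gamma(4, 39.03).
The mode of Inverse-Gamma(a, b) is b/(a+1) = 39.03/5 ≈ 7.806.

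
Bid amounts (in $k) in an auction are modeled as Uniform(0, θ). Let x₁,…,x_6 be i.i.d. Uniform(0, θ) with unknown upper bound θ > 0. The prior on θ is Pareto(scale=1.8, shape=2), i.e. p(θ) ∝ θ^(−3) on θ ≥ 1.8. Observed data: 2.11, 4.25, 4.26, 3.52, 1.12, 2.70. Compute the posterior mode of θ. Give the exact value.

θ̂_MAP = 4.26

The Uniform(0, θ) likelihood is θ^(−n) for θ ≥ max(xᵢ), zero otherwise. Here max(xᵢ) = 4.26.
Posterior ∝ θ^(−3) · θ^(−6) = θ^(−9) on θ ≥ max(1.8, 4.26) = 4.26.
This density is strictly decreasing in θ, so the posterior mode lies at the lower boundary of the support.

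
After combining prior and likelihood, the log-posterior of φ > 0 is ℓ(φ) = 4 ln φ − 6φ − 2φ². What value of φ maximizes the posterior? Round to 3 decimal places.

ℓ'(φ) = 4/φ − 6 − 4φ. Setting this to zero and multiplying by φ: 4φ² + 6φ − 4 = 0.
φ = (−6 + √(6² + 4·4·4)) / (2·4) = (−6 + √100) / 8 = (−6 + 10)/8 = 1/2.
ℓ''(φ) = −4/φ² − 4 < 0, confirming a maximum.

φ̂_MAP = 0.500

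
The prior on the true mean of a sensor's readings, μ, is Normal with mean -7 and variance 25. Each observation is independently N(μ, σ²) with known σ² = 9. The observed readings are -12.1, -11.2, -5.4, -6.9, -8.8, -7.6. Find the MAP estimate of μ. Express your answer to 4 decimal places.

μ̂_MAP = -8.5723

n = 6; x̄ = ((-12.1) + (-11.2) + (-5.4) + (-6.9) + (-8.8) + (-7.6))/6 = -52/6 = -26/3 ≈ -8.6667.
For a Normal prior and Normal likelihood with known variance, the posterior is Normal; its mode equals its mean, the precision-weighted average.
Prior precision 1/σ₀² = 1/25 = 0.04; data precision n/σ² = 6/9 = 2/3.
μ̂ = (0.04·(-7) + (2/3)·(-26/3)) / (0.04 + 2/3) = (-1363/225)/(53/75) = -1363/159 ≈ -8.5723.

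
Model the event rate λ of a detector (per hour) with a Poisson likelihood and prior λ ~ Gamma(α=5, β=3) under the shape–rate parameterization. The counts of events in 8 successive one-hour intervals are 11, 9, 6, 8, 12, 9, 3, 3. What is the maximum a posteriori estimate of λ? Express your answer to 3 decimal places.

λ̂_MAP = 5.909

Σxᵢ = 11+9+6+8+12+9+3+3 = 61, with n = 8.
Posterior ∝ λ^4e^(−3λ) · λ^61e^(−8λ) = λ^65e^(−11λ), i.e. Gamma(shape=66, rate=11).
The mode of a Gamma(a, b) with a ≥ 1 (shape–rate) is (a−1)/b = 65/11 ≈ 5.909.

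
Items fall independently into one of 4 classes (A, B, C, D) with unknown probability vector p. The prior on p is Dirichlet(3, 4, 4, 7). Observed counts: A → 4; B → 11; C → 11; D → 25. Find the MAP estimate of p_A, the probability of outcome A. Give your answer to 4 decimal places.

MAP estimate of p_A = 0.0923

The posterior is Dirichlet(αᵢ + nᵢ) = Dirichlet(7, 15, 15, 32).
For a Dirichlet(a₁,…,a_K) with all aᵢ > 1, the mode has j-th component (aⱼ − 1)/(Σaᵢ − K).
Here Σaᵢ = 69 and K = 4, so p_A = (7 − 1)/(69 − 4) = 6/65 ≈ 0.0923.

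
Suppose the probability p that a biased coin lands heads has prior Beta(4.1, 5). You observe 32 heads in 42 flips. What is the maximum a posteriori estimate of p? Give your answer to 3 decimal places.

p̂_MAP = 0.715

Prior: Beta(4.1, 5).
Data: 32 successes in 42 trials. The binomial likelihood contributes p^32(1−p)^10, so the posterior is Beta(4.1+32, 5+10) = Beta(36.1, 15).
For Beta(a, b) with a, b > 1 the mode is (a−1)/(a+b−2) = 35.1/49.1 ≈ 0.715.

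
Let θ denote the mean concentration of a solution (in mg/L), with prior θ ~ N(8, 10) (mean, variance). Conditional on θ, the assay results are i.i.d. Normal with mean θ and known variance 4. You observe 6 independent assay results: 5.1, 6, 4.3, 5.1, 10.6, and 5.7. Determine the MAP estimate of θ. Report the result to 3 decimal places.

n = 6; x̄ = (5.1 + 6 + 4.3 + 5.1 + 10.6 + 5.7)/6 = 36.8/6 = 92/15 ≈ 6.1333.
For a Normal prior and Normal likelihood with known variance, the posterior is Normal; its mode equals its mean, the precision-weighted average.
Prior precision 1/σ₀² = 1/10 = 0.1; data precision n/σ² = 6/4 = 1.5.
θ̂ = (0.1·8 + 1.5·(92/15)) / (0.1 + 1.5) = 10/1.6 = 6.250.

θ̂_MAP = 6.250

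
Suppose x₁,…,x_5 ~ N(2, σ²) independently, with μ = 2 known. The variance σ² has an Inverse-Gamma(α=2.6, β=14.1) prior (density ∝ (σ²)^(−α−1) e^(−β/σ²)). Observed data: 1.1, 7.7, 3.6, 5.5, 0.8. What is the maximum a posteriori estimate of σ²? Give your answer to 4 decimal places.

Sum of squared deviations about the known mean: SS = (1.1−2)² + (7.7−2)² + (3.6−2)² + (5.5−2)² + (0.8−2)² = 49.55.
The Normal likelihood contributes (σ²)^(−n/2) exp(−SS/(2σ²)), so the posterior is Inverse-Gamma(α + n/2, β + SS/2) = Inverse-Gamma(5.1, 38.875).
The mode of Inverse-Gamma(a, b) is b/(a+1) = 38.875/6.1 ≈ 6.3730.

σ̂²_MAP = 6.3730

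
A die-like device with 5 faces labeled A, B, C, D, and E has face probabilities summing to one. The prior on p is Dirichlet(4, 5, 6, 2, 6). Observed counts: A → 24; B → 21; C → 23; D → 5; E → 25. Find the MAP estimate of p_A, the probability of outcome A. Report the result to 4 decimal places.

The posterior is Dirichlet(αᵢ + nᵢ) = Dirichlet(28, 26, 29, 7, 31).
For a Dirichlet(a₁,…,a_K) with all aᵢ > 1, the mode has j-th component (aⱼ − 1)/(Σaᵢ − K).
Here Σaᵢ = 121 and K = 5, so p_A = (28 − 1)/(121 − 5) = 27/116 ≈ 0.2328.

MAP estimate of p_A = 0.2328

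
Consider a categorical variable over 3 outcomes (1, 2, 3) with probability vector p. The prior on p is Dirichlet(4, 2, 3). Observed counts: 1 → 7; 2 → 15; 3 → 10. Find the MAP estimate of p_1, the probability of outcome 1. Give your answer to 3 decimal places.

MAP estimate: 0.263

The posterior is Dirichlet(αᵢ + nᵢ) = Dirichlet(11, 17, 13).
For a Dirichlet(a₁,…,a_K) with all aᵢ > 1, the mode has j-th component (aⱼ − 1)/(Σaᵢ − K).
Here Σaᵢ = 41 and K = 3, so p_1 = (11 − 1)/(41 − 3) = 10/38 ≈ 0.263.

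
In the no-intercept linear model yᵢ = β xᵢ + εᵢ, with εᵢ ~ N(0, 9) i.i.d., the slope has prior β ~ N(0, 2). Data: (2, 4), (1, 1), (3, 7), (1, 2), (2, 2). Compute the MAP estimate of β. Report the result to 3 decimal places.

log p(β | y) = −Σ(yᵢ − βxᵢ)²/(2·9) − β²/(2·2) + const.
Setting the derivative to zero: Σxᵢ(yᵢ − βxᵢ)/9 − β/2 = 0, so β = Σxᵢyᵢ / (Σxᵢ² + σ²/τ²).
Σxᵢyᵢ = 2·4 + 1·1 + 3·7 + 1·2 + 2·2 = 36; Σxᵢ² = 19; σ²/τ² = 4.5.
β̂_MAP = 36 / (19 + 4.5) = 36/23.5 ≈ 1.532.

β̂_MAP = 1.532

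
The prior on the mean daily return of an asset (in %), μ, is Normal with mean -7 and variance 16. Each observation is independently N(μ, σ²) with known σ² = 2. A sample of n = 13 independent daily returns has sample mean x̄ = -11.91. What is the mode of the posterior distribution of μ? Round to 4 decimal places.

μ̂_MAP = -11.8632

n = 13, x̄ = -11.91.
For a Normal prior and Normal likelihood with known variance, the posterior is Normal; its mode equals its mean, the precision-weighted average.
Prior precision 1/σ₀² = 1/16 = 0.0625; data precision n/σ² = 13/2 = 6.5.
μ̂ = (0.0625·(-7) + 6.5·(-11.91)) / (0.0625 + 6.5) = (-77.8525)/6.5625 = -31141/2625 ≈ -11.8632.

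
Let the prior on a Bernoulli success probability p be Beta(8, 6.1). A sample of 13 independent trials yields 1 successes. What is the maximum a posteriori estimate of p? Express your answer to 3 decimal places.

Prior: Beta(8, 6.1).
Data: 1 success in 13 trials. The binomial likelihood contributes p(1−p)^12, so the posterior is Beta(8+1, 6.1+12) = Beta(9, 18.1).
For Beta(a, b) with a, b > 1 the mode is (a−1)/(a+b−2) = 8/25.1 ≈ 0.319.

p̂_MAP = 0.319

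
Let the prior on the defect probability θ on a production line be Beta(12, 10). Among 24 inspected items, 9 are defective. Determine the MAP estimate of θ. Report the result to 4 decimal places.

Prior: Beta(12, 10).
Data: 9 successes in 24 trials. The binomial likelihood contributes θ^9(1−θ)^15, so the posterior is Beta(12+9, 10+15) = Beta(21, 25).
For Beta(a, b) with a, b > 1 the mode is (a−1)/(a+b−2) = 20/44 ≈ 0.4545.

θ̂_MAP = 0.4545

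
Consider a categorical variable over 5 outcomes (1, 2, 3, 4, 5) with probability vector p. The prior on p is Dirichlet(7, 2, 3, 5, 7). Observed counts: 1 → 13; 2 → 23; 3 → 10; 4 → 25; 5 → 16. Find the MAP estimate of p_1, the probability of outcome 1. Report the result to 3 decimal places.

The posterior is Dirichlet(αᵢ + nᵢ) = Dirichlet(20, 25, 13, 30, 23).
For a Dirichlet(a₁,…,a_K) with all aᵢ > 1, the mode has j-th component (aⱼ − 1)/(Σaᵢ − K).
Here Σaᵢ = 111 and K = 5, so p_1 = (20 − 1)/(111 − 5) = 19/106 ≈ 0.179.

MAP estimate: 0.179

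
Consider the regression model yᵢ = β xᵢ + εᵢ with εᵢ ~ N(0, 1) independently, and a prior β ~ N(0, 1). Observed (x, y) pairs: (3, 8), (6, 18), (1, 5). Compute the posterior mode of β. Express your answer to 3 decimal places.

log p(β | y) = −Σ(yᵢ − βxᵢ)²/(2·1) − β²/(2·1) + const.
Setting the derivative to zero: Σxᵢ(yᵢ − βxᵢ)/1 − β/1 = 0, so β = Σxᵢyᵢ / (Σxᵢ² + σ²/τ²).
Σxᵢyᵢ = 3·8 + 6·18 + 1·5 = 137; Σxᵢ² = 46; σ²/τ² = 1.
β̂_MAP = 137 / (46 + 1) = 137/47 ≈ 2.915.

β̂_MAP = 2.915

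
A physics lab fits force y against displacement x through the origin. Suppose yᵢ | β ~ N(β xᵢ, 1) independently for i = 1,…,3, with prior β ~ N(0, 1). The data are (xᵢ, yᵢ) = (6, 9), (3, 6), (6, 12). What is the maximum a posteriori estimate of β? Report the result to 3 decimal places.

log p(β | y) = −Σ(yᵢ − βxᵢ)²/(2·1) − β²/(2·1) + const.
Setting the derivative to zero: Σxᵢ(yᵢ − βxᵢ)/1 − β/1 = 0, so β = Σxᵢyᵢ / (Σxᵢ² + σ²/τ²).
Σxᵢyᵢ = 6·9 + 3·6 + 6·12 = 144; Σxᵢ² = 81; σ²/τ² = 1.
β̂_MAP = 144 / (81 + 1) = 144/82 ≈ 1.756.

β̂_MAP = 1.756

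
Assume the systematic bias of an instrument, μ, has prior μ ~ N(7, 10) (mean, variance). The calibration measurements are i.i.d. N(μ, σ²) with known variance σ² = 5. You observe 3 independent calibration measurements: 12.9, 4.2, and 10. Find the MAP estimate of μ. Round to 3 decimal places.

n = 3; x̄ = (12.9 + 4.2 + 10)/3 = 27.1/3 = 271/30 ≈ 9.0333.
For a Normal prior and Normal likelihood with known variance, the posterior is Normal; its mode equals its mean, the precision-weighted average.
Prior precision 1/σ₀² = 1/10 = 0.1; data precision n/σ² = 3/5 = 0.6.
μ̂ = (0.1·7 + 0.6·(271/30)) / (0.1 + 0.6) = 6.12/0.7 = 306/35 ≈ 8.743.

μ̂_MAP = 8.743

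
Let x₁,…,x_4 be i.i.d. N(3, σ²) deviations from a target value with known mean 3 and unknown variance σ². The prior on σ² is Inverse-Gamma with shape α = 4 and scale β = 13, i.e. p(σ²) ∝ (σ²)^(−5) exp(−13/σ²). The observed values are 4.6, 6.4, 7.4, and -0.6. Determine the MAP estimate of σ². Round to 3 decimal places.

Sum of squared deviations about the known mean: SS = (4.6−3)² + (6.4−3)² + (7.4−3)² + (-0.6−3)² = 46.44.
The Normal likelihood contributes (σ²)^(−n/2) exp(−SS/(2σ²)), so the posterior is Inverse-Gamma(α + n/2, β + SS/2) = Inverse-Gamma(6, 36.22).
The mode of Inverse-Gamma(a, b) is b/(a+1) = 36.22/7 ≈ 5.174.

σ̂²_MAP = 5.174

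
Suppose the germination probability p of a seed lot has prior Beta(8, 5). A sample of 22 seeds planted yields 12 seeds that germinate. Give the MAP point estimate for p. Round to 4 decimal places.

Prior: Beta(8, 5).
Data: 12 successes in 22 trials. The binomial likelihood contributes p^12(1−p)^10, so the posterior is Beta(8+12, 5+10) = Beta(20, 15).
For Beta(a, b) with a, b > 1 the mode is (a−1)/(a+b−2) = 19/33 ≈ 0.5758.

p̂_MAP = 0.5758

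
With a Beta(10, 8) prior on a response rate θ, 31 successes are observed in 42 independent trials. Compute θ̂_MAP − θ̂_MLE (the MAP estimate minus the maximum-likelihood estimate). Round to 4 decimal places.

MAP − MLE = -0.0484

Posterior is Beta(41, 19); MAP = (41−1)/(60−2) = 40/58 ≈ 0.68966.
MLE ignores the prior: θ̂_MLE = k/n = 31/42 ≈ 0.73810.
Difference = 40/58 − 31/42 = -59/1218 ≈ -0.0484.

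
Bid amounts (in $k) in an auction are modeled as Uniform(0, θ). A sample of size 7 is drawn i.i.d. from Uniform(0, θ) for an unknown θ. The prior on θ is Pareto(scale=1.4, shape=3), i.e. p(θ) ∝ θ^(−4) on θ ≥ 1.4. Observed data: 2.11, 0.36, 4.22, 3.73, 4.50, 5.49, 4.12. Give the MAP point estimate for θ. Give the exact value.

θ̂_MAP = 5.49

The Uniform(0, θ) likelihood is θ^(−n) for θ ≥ max(xᵢ), zero otherwise. Here max(xᵢ) = 5.49.
Posterior ∝ θ^(−4) · θ^(−7) = θ^(−11) on θ ≥ max(1.4, 5.49) = 5.49.
This density is strictly decreasing in θ, so the posterior mode lies at the lower boundary of the support.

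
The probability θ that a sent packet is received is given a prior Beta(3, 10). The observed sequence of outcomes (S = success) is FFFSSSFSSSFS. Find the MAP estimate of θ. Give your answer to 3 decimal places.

θ̂_MAP = 0.391

Prior: Beta(3, 10).
Data: 7 successes in 12 trials (from the sequence). The binomial likelihood contributes θ^7(1−θ)^5, so the posterior is Beta(3+7, 10+5) = Beta(10, 15).
For Beta(a, b) with a, b > 1 the mode is (a−1)/(a+b−2) = 9/23 ≈ 0.391.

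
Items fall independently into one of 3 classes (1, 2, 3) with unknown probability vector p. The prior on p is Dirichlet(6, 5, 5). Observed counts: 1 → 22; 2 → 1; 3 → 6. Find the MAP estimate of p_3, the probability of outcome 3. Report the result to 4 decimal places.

The posterior is Dirichlet(αᵢ + nᵢ) = Dirichlet(28, 6, 11).
For a Dirichlet(a₁,…,a_K) with all aᵢ > 1, the mode has j-th component (aⱼ − 1)/(Σaᵢ − K).
Here Σaᵢ = 45 and K = 3, so p_3 = (11 − 1)/(45 − 3) = 10/42 ≈ 0.2381.

MAP estimate: 0.2381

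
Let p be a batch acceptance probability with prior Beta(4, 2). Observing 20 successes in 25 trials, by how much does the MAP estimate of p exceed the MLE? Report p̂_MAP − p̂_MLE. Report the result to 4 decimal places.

Posterior is Beta(24, 7); MAP = (24−1)/(31−2) = 23/29 ≈ 0.79310.
MLE ignores the prior: p̂_MLE = k/n = 20/25 ≈ 0.80000.
Difference = 23/29 − 20/25 = -1/145 ≈ -0.0069.

MAP − MLE = -0.0069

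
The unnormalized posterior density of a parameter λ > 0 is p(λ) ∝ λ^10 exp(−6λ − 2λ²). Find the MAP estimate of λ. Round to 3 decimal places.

λ̂_MAP = 1.000

ℓ'(λ) = 10/λ − 6 − 4λ. Setting this to zero and multiplying by λ: 4λ² + 6λ − 10 = 0.
λ = (−6 + √(6² + 4·4·10)) / (2·4) = (−6 + √196) / 8 = (−6 + 14)/8 = 1.
ℓ''(λ) = −10/λ² − 4 < 0, confirming a maximum.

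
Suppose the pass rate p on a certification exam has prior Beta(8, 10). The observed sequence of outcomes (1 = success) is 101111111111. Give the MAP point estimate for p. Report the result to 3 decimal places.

Prior: Beta(8, 10).
Data: 11 successes in 12 trials (from the sequence). The binomial likelihood contributes p^11(1−p)^1, so the posterior is Beta(8+11, 10+1) = Beta(19, 11).
For Beta(a, b) with a, b > 1 the mode is (a−1)/(a+b−2) = 18/28 ≈ 0.643.

p̂_MAP = 0.643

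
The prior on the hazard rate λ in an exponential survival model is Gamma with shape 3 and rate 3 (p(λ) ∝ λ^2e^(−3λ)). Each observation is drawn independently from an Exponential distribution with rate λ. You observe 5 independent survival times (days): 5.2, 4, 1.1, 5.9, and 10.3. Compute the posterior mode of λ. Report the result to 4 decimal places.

The Exponential(rate=λ) likelihood is ∝ λ^n e^(−λΣtᵢ). Here n = 5 and Σtᵢ = 5.2 + 4 + 1.1 + 5.9 + 10.3 = 26.5.
Posterior ∝ λ^2e^(−3λ) · λ^5e^(−26.5λ) = λ^7e^(−29.5λ), i.e. Gamma(8, 29.5).
Mode = (a−1)/b = 7/29.5 ≈ 0.2373.

λ̂_MAP = 0.2373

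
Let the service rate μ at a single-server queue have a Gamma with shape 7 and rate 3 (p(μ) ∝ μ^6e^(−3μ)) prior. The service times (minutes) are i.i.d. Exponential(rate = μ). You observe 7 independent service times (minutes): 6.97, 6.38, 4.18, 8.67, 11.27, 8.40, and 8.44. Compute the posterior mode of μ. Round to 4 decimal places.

The Exponential(rate=μ) likelihood is ∝ μ^n e^(−μΣtᵢ). Here n = 7 and Σtᵢ = 6.97 + 6.38 + 4.18 + 8.67 + 11.27 + 8.40 + 8.44 = 54.31.
Posterior ∝ μ^6e^(−3μ) · μ^7e^(−54.31μ) = μ^13e^(−57.31μ), i.e. Gamma(14, 57.31).
Mode = (a−1)/b = 13/57.31 ≈ 0.2268.

μ̂_MAP = 0.2268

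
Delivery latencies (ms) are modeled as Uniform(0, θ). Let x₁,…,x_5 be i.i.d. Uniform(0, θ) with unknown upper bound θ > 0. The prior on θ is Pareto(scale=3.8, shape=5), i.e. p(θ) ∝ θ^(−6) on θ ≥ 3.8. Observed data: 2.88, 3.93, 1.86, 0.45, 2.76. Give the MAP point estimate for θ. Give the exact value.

The Uniform(0, θ) likelihood is θ^(−n) for θ ≥ max(xᵢ), zero otherwise. Here max(xᵢ) = 3.93.
Posterior ∝ θ^(−6) · θ^(−5) = θ^(−11) on θ ≥ max(3.8, 3.93) = 3.93.
This density is strictly decreasing in θ, so the posterior mode lies at the lower boundary of the support.

θ̂_MAP = 3.93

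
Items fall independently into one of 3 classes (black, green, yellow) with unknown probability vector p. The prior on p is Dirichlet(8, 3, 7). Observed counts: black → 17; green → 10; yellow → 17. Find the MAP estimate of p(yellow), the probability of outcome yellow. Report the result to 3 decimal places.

MAP estimate of p(yellow) = 0.390

The posterior is Dirichlet(αᵢ + nᵢ) = Dirichlet(25, 13, 24).
For a Dirichlet(a₁,…,a_K) with all aᵢ > 1, the mode has j-th component (aⱼ − 1)/(Σaᵢ − K).
Here Σaᵢ = 62 and K = 3, so p(yellow) = (24 − 1)/(62 − 3) = 23/59 ≈ 0.390.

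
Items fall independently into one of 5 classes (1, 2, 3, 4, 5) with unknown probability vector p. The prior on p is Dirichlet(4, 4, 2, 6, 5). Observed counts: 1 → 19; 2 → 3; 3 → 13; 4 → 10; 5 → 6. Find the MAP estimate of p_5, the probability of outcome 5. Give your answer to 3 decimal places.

The posterior is Dirichlet(αᵢ + nᵢ) = Dirichlet(23, 7, 15, 16, 11).
For a Dirichlet(a₁,…,a_K) with all aᵢ > 1, the mode has j-th component (aⱼ − 1)/(Σaᵢ − K).
Here Σaᵢ = 72 and K = 5, so p_5 = (11 − 1)/(72 − 5) = 10/67 ≈ 0.149.

MAP estimate: 0.149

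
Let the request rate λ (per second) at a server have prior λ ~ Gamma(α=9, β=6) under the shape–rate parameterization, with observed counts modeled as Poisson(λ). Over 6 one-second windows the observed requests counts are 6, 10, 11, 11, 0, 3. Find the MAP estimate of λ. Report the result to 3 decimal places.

λ̂_MAP = 4.083

Σxᵢ = 6+10+11+11+0+3 = 41, with n = 6.
Posterior ∝ λ^8e^(−6λ) · λ^41e^(−6λ) = λ^49e^(−12λ), i.e. Gamma(shape=50, rate=12).
The mode of a Gamma(a, b) with a ≥ 1 (shape–rate) is (a−1)/b = 49/12 ≈ 4.083.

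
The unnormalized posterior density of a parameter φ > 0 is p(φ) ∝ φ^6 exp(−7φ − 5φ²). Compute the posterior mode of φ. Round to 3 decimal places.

φ̂_MAP = 0.500

ℓ'(φ) = 6/φ − 7 − 10φ. Setting this to zero and multiplying by φ: 10φ² + 7φ − 6 = 0.
φ = (−7 + √(7² + 4·10·6)) / (2·10) = (−7 + √289) / 20 = (−7 + 17)/20 = 1/2.
ℓ''(φ) = −6/φ² − 10 < 0, confirming a maximum.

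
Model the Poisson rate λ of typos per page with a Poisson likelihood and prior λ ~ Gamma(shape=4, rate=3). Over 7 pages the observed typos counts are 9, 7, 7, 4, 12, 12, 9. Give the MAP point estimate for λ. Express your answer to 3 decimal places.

Σxᵢ = 9+7+7+4+12+12+9 = 60, with n = 7.
Posterior ∝ λ^3e^(−3λ) · λ^60e^(−7λ) = λ^63e^(−10λ), i.e. Gamma(shape=64, rate=10).
The mode of a Gamma(a, b) with a ≥ 1 (shape–rate) is (a−1)/b = 63/10 ≈ 6.300.

λ̂_MAP = 6.300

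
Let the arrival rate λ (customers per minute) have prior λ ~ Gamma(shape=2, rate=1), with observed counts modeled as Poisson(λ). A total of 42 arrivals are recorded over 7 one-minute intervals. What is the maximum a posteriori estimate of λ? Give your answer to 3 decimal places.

λ̂_MAP = 5.375

Σxᵢ = 42, n = 7.
Posterior ∝ λe^(−1λ) · λ^42e^(−7λ) = λ^43e^(−8λ), i.e. Gamma(shape=44, rate=8).
The mode of a Gamma(a, b) with a ≥ 1 (shape–rate) is (a−1)/b = 43/8 ≈ 5.375.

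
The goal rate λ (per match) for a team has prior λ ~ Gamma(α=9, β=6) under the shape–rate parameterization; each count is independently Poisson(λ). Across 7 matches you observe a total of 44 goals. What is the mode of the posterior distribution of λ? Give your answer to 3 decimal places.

λ̂_MAP = 4.000

Σxᵢ = 44, n = 7.
Posterior ∝ λ^8e^(−6λ) · λ^44e^(−7λ) = λ^52e^(−13λ), i.e. Gamma(shape=53, rate=13).
The mode of a Gamma(a, b) with a ≥ 1 (shape–rate) is (a−1)/b = 52/13 ≈ 4.000.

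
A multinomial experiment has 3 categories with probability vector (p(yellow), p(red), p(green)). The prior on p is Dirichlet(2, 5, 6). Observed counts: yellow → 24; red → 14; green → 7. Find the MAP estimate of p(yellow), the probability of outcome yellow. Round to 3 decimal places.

MAP estimate of p(yellow) = 0.455

The posterior is Dirichlet(αᵢ + nᵢ) = Dirichlet(26, 19, 13).
For a Dirichlet(a₁,…,a_K) with all aᵢ > 1, the mode has j-th component (aⱼ − 1)/(Σaᵢ − K).
Here Σaᵢ = 58 and K = 3, so p(yellow) = (26 − 1)/(58 − 3) = 25/55 ≈ 0.455.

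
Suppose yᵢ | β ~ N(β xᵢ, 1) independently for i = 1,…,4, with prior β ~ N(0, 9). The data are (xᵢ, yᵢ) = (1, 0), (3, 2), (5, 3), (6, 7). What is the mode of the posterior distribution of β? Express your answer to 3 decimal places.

β̂_MAP = 0.886

log p(β | y) = −Σ(yᵢ − βxᵢ)²/(2·1) − β²/(2·9) + const.
Setting the derivative to zero: Σxᵢ(yᵢ − βxᵢ)/1 − β/9 = 0, so β = Σxᵢyᵢ / (Σxᵢ² + σ²/τ²).
Σxᵢyᵢ = 1·0 + 3·2 + 5·3 + 6·7 = 63; Σxᵢ² = 71; σ²/τ² = 1/9.
β̂_MAP = 63 / (71 + 1/9) = 63/(640/9) = 567/640 ≈ 0.886.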